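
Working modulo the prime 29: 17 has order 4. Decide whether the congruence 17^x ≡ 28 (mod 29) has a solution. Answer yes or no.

yes

⟨17⟩ has order 4; its elements mod 29 are {1, 12, 17, 28}.
28 is in this set.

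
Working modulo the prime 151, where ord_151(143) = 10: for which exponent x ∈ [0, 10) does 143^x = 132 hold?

9

Successive powers of 143 modulo 151:
  143^0=1  143^1=143  143^2=64  143^3=92  143^4=19  143^5=150
  143^6=8  143^7=87  143^8=59  143^9=132
So 143^9 ≡ 132 (mod 151), giving x = 9.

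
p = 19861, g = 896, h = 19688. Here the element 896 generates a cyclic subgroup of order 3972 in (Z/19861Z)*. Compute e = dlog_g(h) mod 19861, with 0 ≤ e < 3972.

2890

Baby-step giant-step with m = ceil(sqrt(3972)) = 64.
Baby table (896^j mod 19861 for j=0..63):
  0:1  1:896  2:8376  3:17299  4:8324  5:10429  6:9714  7:4626
  8:13808  9:18426  10:5205  11:16206  12:2185  13:11382  14:9579  15:2832
  16:15125  17:6798  18:13542  19:18422  20:1621  21:2563  22:12433  23:17808
  24:7585  25:3698  26:16482  27:11149  28:19282  29:17463  30:16241  31:13684
  32:6627  33:19214  34:16118  35:2781  36:9151  37:16564  38:5177  39:10979
  40:5989  41:3674  42:14839  43:8735  44:1326  45:16297  46:4277  47:18880
  48:14769  49:5598  50:10836  51:16888  52:17427  53:3846  54:10063  55:19415
  56:17465  57:18033  58:10575  59:1503  60:16001  61:17115  62:2348  63:18403
Giant step factor: 896^(-64) ≡ 16435 (mod 19861).
Scan 19688·16435^i mod 19861 for i = 0, 1, …:
  i=0: 19688   i=1: 16729   i=2: 5292   i=3: 2701
  i=4: 1600   i=5: 36   i=6: 15691   i=7: 6361
  i=8: 14592   i=9: 17806     …   i=44: 6242
  i=45: 5205
Match at i=45, j=10: e = 45·64 + 10 = 2890.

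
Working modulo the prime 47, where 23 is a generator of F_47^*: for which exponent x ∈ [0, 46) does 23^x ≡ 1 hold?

Successive powers of 23 modulo 47:
  23^0=1
So 23^0 ≡ 1 (mod 47), giving x = 0.

0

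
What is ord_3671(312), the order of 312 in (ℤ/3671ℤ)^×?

The order of 312 must divide p − 1 = 3670 = 2 · 5 · 367.
Divisors: 1, 2, 5, 10, 367, 734, 1835, 3670.
Check each in increasing order: 312^1 ≡ 312;  312^2 ≡ 1898;  312^5 ≡ 3649;  312^10 ≡ 484;  312^367 ≡ 2825;  312^734 ≡ 3542;  312^1835 ≡ 3670;  312^3670 ≡ 1.
Smallest exponent giving 1 is 3670.

3670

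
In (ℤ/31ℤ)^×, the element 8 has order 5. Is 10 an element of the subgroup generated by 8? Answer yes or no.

no

⟨8⟩ has order 5; its elements mod 31 are {1, 2, 4, 8, 16}.
10 is not in this set.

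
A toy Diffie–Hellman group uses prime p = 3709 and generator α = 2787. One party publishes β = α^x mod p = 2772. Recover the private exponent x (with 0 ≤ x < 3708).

3626

Baby-step giant-step with m = ceil(sqrt(3708)) = 61.
Baby table (2787^j mod 3709 for j=0..60):
  0:1  1:2787  2:723  3:1014  4:3469  5:2449  6:803  7:1434
  8:1965  9:1971  10:148  11:777  12:3152  13:1712  14:1570  15:2679
  16:156  17:819  18:1518  19:2406  20:3359  21:17  22:2871  23:1164
  24:2402  25:3338  26:834  27:2524  28:2124  29:24  30:126  31:2516
  32:2082  33:1658  34:3141  35:727  36:1035  37:2652  38:2796  39:3552
  40:103  41:1468  42:289  43:590  44:1243  45:35  46:1111  47:3051
  48:2109  49:2727  50:408  51:2142  52:1973  53:2013  54:2223  55:1471
  56:1232  57:2759  58:576  59:3024  60:1040
Giant step factor: 2787^(-61) ≡ 2616 (mod 3709).
Scan 2772·2616^i mod 3709 for i = 0, 1, …:
  i=0: 2772   i=1: 457   i=2: 1214   i=3: 920
  i=4: 3288   i=5: 237   i=6: 589   i=7: 1589
  i=8: 2744   i=9: 1389     …   i=58: 2105
  i=59: 2524
Match at i=59, j=27: x = 59·61 + 27 = 3626.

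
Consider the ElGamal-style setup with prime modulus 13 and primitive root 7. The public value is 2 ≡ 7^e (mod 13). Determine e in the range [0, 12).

11

Successive powers of 7 modulo 13:
  7^0=1  7^1=7  7^2=10  7^3=5  7^4=9  7^5=11
  7^6=12  7^7=6  7^8=3  7^9=8  7^10=4  7^11=2
So 7^11 ≡ 2 (mod 13), giving e = 11.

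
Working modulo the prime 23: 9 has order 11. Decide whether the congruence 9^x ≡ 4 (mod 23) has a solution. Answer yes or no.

yes

⟨9⟩ has order 11; its elements mod 23 are {1, 2, 3, 4, 6, 8, 9, 12, 13, 16, 18}.
4 is in this set.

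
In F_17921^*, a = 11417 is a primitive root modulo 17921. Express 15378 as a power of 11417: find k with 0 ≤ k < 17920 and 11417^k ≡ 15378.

17573

Baby-step giant-step with m = ceil(sqrt(17920)) = 134.
Baby table (11417^j mod 17921 for j=0..133):
  0:1  1:11417  2:8456  3:1725  4:17067  5:16827  6:739  7:14293
  8:12476  9:2384  10:14050  11:15900  12:8491  13:7058  14:8370  15:5518
  16:6691  17:11845  18:2499  19:851  20:2685  21:9735  22:16374  23:8007
  24:898  25:1654  26:12905  27:7844  28:3711  29:3243  30:545  31:3678
  32:2823  33:8233  34:516  35:13084  36:8493  37:11971  38:7361  39:8968
  40:4983  41:9657  42:3977  43:11516  44:9716  45:14503  46:8632  47:3965
  48:17880  49:15770  50:11724  51:959  52:17093  53:9012  54:5543  55:5380
  56:8193  57:9782  58:15343  59:11177  60:10289  61:15279  62:15250  63:6735
  64:12405  65:16143  66:5067  67:951  68:15362  69:13048  70:9664  71:12212
  72:16945  73:3870  74:8525  75:974  76:9138  77:10405  78:13497  79:10491
  80:9704  81:2946  82:14686  83:1186  84:10207  85:10977  86:2856  87:8653
  88:10749  89:16246  90:16153  91:11711  92:13827  93:14691  94:4508  95:16645
  96:1681  97:16507  98:3183  99:14444  100:16027  101:6849  102:5710  103:12393
  104:4586  105:11121  106:16093  107:7689  108:8255  109:796  110:1985  111:10601
  112:11104  113:1214  114:7305  115:14772  116:15314  117:2662  118:15959  119:1096
  120:4174  121:2619  122:8895  123:13829  124:1683  125:3499  126:2174  127:17894
  128:14319  129:4661  130:7188  131:5137  132:11617  133:15889
Giant step factor: 11417^(-134) ≡ 4234 (mod 17921).
Scan 15378·4234^i mod 17921 for i = 0, 1, …:
  i=0: 15378   i=1: 3459   i=2: 3949   i=3: 17694
  i=4: 6616   i=5: 1621   i=6: 17492   i=7: 11556
  i=8: 3774   i=9: 11505     …   i=130: 9985
  i=131: 851
Match at i=131, j=19: k = 131·134 + 19 = 17573.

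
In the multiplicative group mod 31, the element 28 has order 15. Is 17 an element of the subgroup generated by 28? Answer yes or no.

⟨28⟩ has order 15; its elements mod 31 are {1, 2, 4, 5, 7, 8, 9, 10, 14, 16, 18, 19, 20, 25, 28}.
17 is not in this set.

no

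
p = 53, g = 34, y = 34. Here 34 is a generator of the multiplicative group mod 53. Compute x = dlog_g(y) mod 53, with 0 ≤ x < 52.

1

Baby-step giant-step with m = ceil(sqrt(52)) = 8.
Baby table (34^j mod 53 for j=0..7):
  0:1  1:34  2:43  3:31  4:47  5:8  6:7  7:26
Giant step factor: 34^(-8) ≡ 28 (mod 53).
Scan 34·28^i mod 53 for i = 0, 1, …:
  i=0: 34
Match at i=0, j=1: x = 0·8 + 1 = 1.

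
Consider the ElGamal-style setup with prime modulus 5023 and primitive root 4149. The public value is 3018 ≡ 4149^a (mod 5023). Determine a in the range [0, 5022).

Baby-step giant-step with m = ceil(sqrt(5022)) = 71.
Baby table (4149^j mod 5023 for j=0..70):
  0:1  1:4149  2:380  3:4421  4:3756  5:2298  6:748  7:4261
  8:2952  9:1774  10:1631  11:1038  12:1951  13:2646  14:2999  15:880
  16:4422  17:2882  18:2678  19:146  20:2994  21:227  22:2522  23:869
  24:3990  25:3725  26:4277  27:4037  28:2831  29:2045  30:858  31:3558
  32:4568  33:853  34:2905  35:2668  36:3863  37:4217  38:1224  39:123
  40:3004  41:1533  42:1299  43:4895  44:1366  45:1590  46:1711  47:1440
  48:2213  49:4716  50:2099  51:3892  52:3986  53:2198  54:2757  55:1422
  56:2876  57:2899  58:2889  59:1583  60:2806  61:3803  62:1404  63:3539
  64:1082  65:3679  66:4297  67:1626  68:385  69:51  70:633
Giant step factor: 4149^(-71) ≡ 4508 (mod 5023).
Scan 3018·4508^i mod 5023 for i = 0, 1, …:
  i=0: 3018   i=1: 2860   i=2: 3862   i=3: 178
  i=4: 3767   i=5: 3896   i=6: 2760   i=7: 109
  i=8: 4141   i=9: 2160     …   i=68: 2148
  i=69: 3863
Match at i=69, j=36: a = 69·71 + 36 = 4935.

4935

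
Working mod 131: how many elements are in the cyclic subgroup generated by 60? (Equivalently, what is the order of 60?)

The order of 60 must divide p − 1 = 130 = 2 · 5 · 13.
Divisors: 1, 2, 5, 10, 13, 26, 65, 130.
Check each in increasing order: 60^1 ≡ 60;  60^2 ≡ 63;  60^5 ≡ 113;  60^10 ≡ 62;  60^13 ≡ 1.
Smallest exponent giving 1 is 13.

13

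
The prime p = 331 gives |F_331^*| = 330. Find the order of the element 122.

The order of 122 must divide p − 1 = 330 = 2 · 3 · 5 · 11.
Divisors: 1, 2, 3, 5, 6, 10, 11, 15, 22, 30, 33, 55, 66, 110, 165, 330.
Check each in increasing order: 122^1 ≡ 122;  122^2 ≡ 320;  122^3 ≡ 313;  122^5 ≡ 198;  122^6 ≡ 324;  122^10 ≡ 146;  122^11 ≡ 269;  122^15 ≡ 111;  122^22 ≡ 203;  122^30 ≡ 74;  122^33 ≡ 323;  122^55 ≡ 31;  122^66 ≡ 64;  122^110 ≡ 299;  122^165 ≡ 1.
Smallest exponent giving 1 is 165.

165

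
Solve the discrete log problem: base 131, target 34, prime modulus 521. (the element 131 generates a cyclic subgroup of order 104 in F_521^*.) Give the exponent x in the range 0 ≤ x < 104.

77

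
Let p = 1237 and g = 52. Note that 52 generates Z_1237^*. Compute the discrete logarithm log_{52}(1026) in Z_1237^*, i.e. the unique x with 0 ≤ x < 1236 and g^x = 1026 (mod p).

942

Baby-step giant-step with m = ceil(sqrt(1236)) = 36.
Baby table (52^j mod 1237 for j=0..35):
  0:1  1:52  2:230  3:827  4:946  5:949  6:1105  7:558
  8:565  9:929  10:65  11:906  12:106  13:564  14:877  15:1072
  16:79  17:397  18:852  19:1009  20:514  21:751  22:705  23:787
  24:103  25:408  26:187  27:1065  28:952  29:24  30:11  31:572
  32:56  33:438  34:510  35:543
Giant step factor: 52^(-36) ≡ 420 (mod 1237).
Scan 1026·420^i mod 1237 for i = 0, 1, …:
  i=0: 1026   i=1: 444   i=2: 930   i=3: 945
  i=4: 1060   i=5: 1117   i=6: 317   i=7: 781
  i=8: 215   i=9: 1236     …   i=25: 1166
  i=26: 1105
Match at i=26, j=6: x = 26·36 + 6 = 942.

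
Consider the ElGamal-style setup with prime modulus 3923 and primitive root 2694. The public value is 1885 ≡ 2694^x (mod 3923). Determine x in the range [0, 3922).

2448

Baby-step giant-step with m = ceil(sqrt(3922)) = 63.
Baby table (2694^j mod 3923 for j=0..62):
  0:1  1:2694  2:86  3:227  4:3473  5:3830  6:530  7:3771
  8:2427  9:2620  10:803  11:1709  12:2367  13:1823  14:3489  15:3781
  16:1906  17:3480  18:3073  19:1132  20:1437  21:3200  22:1969  23:590
  24:645  25:3664  26:548  27:1264  28:52  29:2783  30:549  31:35
  32:138  33:3010  34:99  35:3865  36:668  37:2858  38:2526  39:2562
  40:1471  41:644  42:970  43:462  44:1037  45:502  46:2876  47:19
  48:187  49:1634  50:390  51:3219  52:2156  53:2224  54:1035  55:2960
  56:2704  57:3488  58:1087  59:1820  60:3253  61:3523  62:1225
Giant step factor: 2694^(-63) ≡ 3032 (mod 3923).
Scan 1885·3032^i mod 3923 for i = 0, 1, …:
  i=0: 1885   i=1: 3432   i=2: 2028   i=3: 1555
  i=4: 3237   i=5: 3161   i=6: 263   i=7: 1047
  i=8: 797   i=9: 3859     …   i=37: 1148
  i=38: 1035
Match at i=38, j=54: x = 38·63 + 54 = 2448.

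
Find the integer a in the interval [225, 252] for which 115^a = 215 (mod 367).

Compute 115^225 mod 367 = 321, then multiply by 115 repeatedly:
  115^225=321  115^226=215
Found 215 at exponent 226.

226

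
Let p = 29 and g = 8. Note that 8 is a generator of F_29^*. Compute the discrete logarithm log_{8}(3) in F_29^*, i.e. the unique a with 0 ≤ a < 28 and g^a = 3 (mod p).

Successive powers of 8 modulo 29:
  8^0=1  8^1=8  8^2=6  8^3=19  8^4=7  8^5=27
  8^6=13  8^7=17  8^8=20  8^9=15  8^10=4  8^11=3
So 8^11 ≡ 3 (mod 29), giving a = 11.

11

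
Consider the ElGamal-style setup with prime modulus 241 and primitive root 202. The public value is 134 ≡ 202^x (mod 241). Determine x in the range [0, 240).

Baby-step giant-step with m = ceil(sqrt(240)) = 16.
Baby table (202^j mod 241 for j=0..15):
  0:1  1:202  2:75  3:208  4:82  5:176  6:125  7:186
  8:217  9:213  10:128  11:69  12:201  13:114  14:133  15:115
Giant step factor: 202^(-16) ≡ 100 (mod 241).
Scan 134·100^i mod 241 for i = 0, 1, …:
  i=0: 134   i=1: 145   i=2: 40   i=3: 144
  i=4: 181   i=5: 25   i=6: 90   i=7: 83
  i=8: 106   i=9: 237   i=10: 82
Match at i=10, j=4: x = 10·16 + 4 = 164.

164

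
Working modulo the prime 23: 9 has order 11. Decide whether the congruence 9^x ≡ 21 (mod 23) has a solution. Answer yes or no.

no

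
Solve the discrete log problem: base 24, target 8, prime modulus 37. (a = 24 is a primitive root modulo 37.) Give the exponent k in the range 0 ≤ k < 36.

15

Successive powers of 24 modulo 37:
  24^0=1  24^1=24  24^2=21  24^3=23  24^4=34  24^5=2
  24^6=11  24^7=5  24^8=9  24^9=31  24^10=4  24^11=22
  24^12=10  24^13=18  24^14=25  24^15=8
So 24^15 ≡ 8 (mod 37), giving k = 15.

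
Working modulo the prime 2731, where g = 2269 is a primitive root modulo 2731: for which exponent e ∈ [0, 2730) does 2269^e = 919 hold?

Baby-step giant-step with m = ceil(sqrt(2730)) = 53.
Baby table (2269^j mod 2731 for j=0..52):
  0:1  1:2269  2:426  3:2551  4:1230  5:2519  6:2359  7:2542
  8:2657  9:1416  10:1248  11:2396  12:1834  13:2033  14:218  15:331
  16:14  17:1725  18:502  19:211  20:834  21:2494  22:254  23:85
  24:1695  25:707  26:1086  27:772  28:1097  29:1152  30:321  31:1903
  32:196  33:2302  34:1566  35:223  36:752  37:2144  38:825  39:1190
  40:1882  41:1705  42:1549  43:2615  44:1703  45:2473  46:1763  47:2063
  48:13  49:2187  50:76  51:391  52:2335
Giant step factor: 2269^(-53) ≡ 2294 (mod 2731).
Scan 919·2294^i mod 2731 for i = 0, 1, …:
  i=0: 919   i=1: 2585   i=2: 989   i=3: 2036
  i=4: 574   i=5: 414   i=6: 2059   i=7: 1447
  i=8: 1253   i=9: 1370     …   i=48: 103
  i=49: 1416
Match at i=49, j=9: e = 49·53 + 9 = 2606.

2606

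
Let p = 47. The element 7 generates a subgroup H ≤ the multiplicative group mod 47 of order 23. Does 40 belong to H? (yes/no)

40 ∈ ⟨7⟩ iff 40^23 ≡ 1 (mod 47), since |⟨7⟩| = 23.
40^23 mod 47 = 46.
Since 46 ≠ 1, 40 does not lie in the subgroup.

no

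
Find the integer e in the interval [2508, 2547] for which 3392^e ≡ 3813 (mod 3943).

2546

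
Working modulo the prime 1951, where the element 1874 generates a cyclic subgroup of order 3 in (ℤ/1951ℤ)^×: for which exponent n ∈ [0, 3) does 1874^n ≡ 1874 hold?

Successive powers of 1874 modulo 1951:
  1874^0=1  1874^1=1874
So 1874^1 ≡ 1874 (mod 1951), giving n = 1.

1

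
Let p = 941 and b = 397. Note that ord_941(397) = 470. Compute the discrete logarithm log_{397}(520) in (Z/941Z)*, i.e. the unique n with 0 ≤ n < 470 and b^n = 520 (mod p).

Baby-step giant-step with m = ceil(sqrt(470)) = 22.
Baby table (397^j mod 941 for j=0..21):
  0:1  1:397  2:462  3:860  4:778  5:218  6:915  7:29
  8:221  9:224  10:474  11:919  12:676  13:187  14:841  15:763
  16:850  17:572  18:303  19:784  20:718  21:864
Giant step factor: 397^(-22) ≡ 488 (mod 941).
Scan 520·488^i mod 941 for i = 0, 1, …:
  i=0: 520   i=1: 631   i=2: 221
Match at i=2, j=8: n = 2·22 + 8 = 52.

52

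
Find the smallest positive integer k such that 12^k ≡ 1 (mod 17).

The order of 12 must divide p − 1 = 16 = 2^4.
Divisors: 1, 2, 4, 8, 16.
Check each in increasing order: 12^1 ≡ 12;  12^2 ≡ 8;  12^4 ≡ 13;  12^8 ≡ 16;  12^16 ≡ 1.
Smallest exponent giving 1 is 16.

16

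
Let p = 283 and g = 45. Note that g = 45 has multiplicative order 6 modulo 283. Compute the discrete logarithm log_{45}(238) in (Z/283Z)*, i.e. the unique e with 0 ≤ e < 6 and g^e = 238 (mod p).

4

Successive powers of 45 modulo 283:
  45^0=1  45^1=45  45^2=44  45^3=282  45^4=238
So 45^4 ≡ 238 (mod 283), giving e = 4.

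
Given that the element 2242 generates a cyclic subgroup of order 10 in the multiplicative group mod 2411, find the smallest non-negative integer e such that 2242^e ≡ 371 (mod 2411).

Successive powers of 2242 modulo 2411:
  2242^0=1  2242^1=2242  2242^2=2040  2242^3=13  2242^4=214  2242^5=2410
  2242^6=169  2242^7=371
So 2242^7 ≡ 371 (mod 2411), giving e = 7.

7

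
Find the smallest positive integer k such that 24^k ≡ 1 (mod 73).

The order of 24 must divide p − 1 = 72 = 2^3 · 3^2.
Divisors: 1, 2, 3, 4, 6, 8, 9, 12, 18, 24, 36, 72.
Check each in increasing order: 24^1 ≡ 24;  24^2 ≡ 65;  24^3 ≡ 27;  24^4 ≡ 64;  24^6 ≡ 72;  24^8 ≡ 8;  24^9 ≡ 46;  24^12 ≡ 1.
Smallest exponent giving 1 is 12.

12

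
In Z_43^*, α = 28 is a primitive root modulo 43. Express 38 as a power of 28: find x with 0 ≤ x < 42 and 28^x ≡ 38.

26

Successive powers of 28 modulo 43:
  28^0=1  28^1=28  28^2=10  28^3=22  28^4=14  28^5=5
  28^6=11  28^7=7  28^8=24  28^9=27  28^10=25  28^11=12
  28^12=35  28^13=34  28^14=6  28^15=39  28^16=17  28^17=3
  28^18=41  28^19=30  28^20=23  28^21=42  28^22=15  28^23=33
  28^24=21  28^25=29  28^26=38
So 28^26 ≡ 38 (mod 43), giving x = 26.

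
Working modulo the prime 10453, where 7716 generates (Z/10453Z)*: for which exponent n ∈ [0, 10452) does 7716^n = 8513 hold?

Baby-step giant-step with m = ceil(sqrt(10452)) = 103.
Baby table (7716^j mod 10453 for j=0..102):
  0:1  1:7716  2:6821  3:10434  4:10191  5:6290  6:361  7:4978
  8:5926  9:3594  10:9948  11:2389  12:4885  13:9595  14:6874  15:1262
  16:5849  17:5283  18:7381  19:3852  20:4153  21:6103  22:10436  23:4717
  24:9479  25:323  26:4454  27:8053  28:4316  29:9451  30:3788  31:1620
  32:8585  33:1199  34:579  35:4133  36:8578  37:9905  38:5097  39:4266
  40:10412  41:7687  42:2570  43:779  44:289  45:3435  46:6105  47:4962
  48:7906  49:9441  50:10252  51:6581  52:8775  53:3819  54:397  55:523
  56:610  57:2910  58:516  59:9316  60:7428  61:649  62:697  63:5210
  64:8575  65:7663  66:5540  67:4323  68:745  69:9723  70:1487  71:6751
  72:3417  73:3106  74:7620  75:8248  76:3704  77:1562  78:83  79:2795
  80:1681  81:8876  82:9613  83:9873  84:9057  85:5507  86:567  87:5618
  88:10350  89:10133  90:8241  91:1957  92:6080  93:216  94:4629  95:9916
  96:6349  97:6126  98:10203  99:4805  100:9042  101:4750  102:2782
Giant step factor: 7716^(-103) ≡ 958 (mod 10453).
Scan 8513·958^i mod 10453 for i = 0, 1, …:
  i=0: 8513   i=1: 2114   i=2: 7783   i=3: 3125
  i=4: 4192   i=5: 1984   i=6: 8679   i=7: 4347
  i=8: 4132   i=9: 7222   i=10: 9243   i=11: 1103
  i=12: 921   i=13: 4266
Match at i=13, j=39: n = 13·103 + 39 = 1378.

1378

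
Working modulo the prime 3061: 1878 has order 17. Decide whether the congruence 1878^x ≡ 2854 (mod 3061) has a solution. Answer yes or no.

yes

⟨1878⟩ has order 17; its elements mod 3061 are {1, 25, 320, 612, 625, 947, 1004, 1035, 1102, 1387, 1461, 1878, 2248, 2854, 2936, 2997, 3056}.
2854 is in this set.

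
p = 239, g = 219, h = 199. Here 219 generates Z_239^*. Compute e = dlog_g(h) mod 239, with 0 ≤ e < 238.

189

Baby-step giant-step with m = ceil(sqrt(238)) = 16.
Baby table (219^j mod 239 for j=0..15):
  0:1  1:219  2:161  3:126  4:109  5:210  6:102  7:111
  8:170  9:185  10:124  11:149  12:127  13:89  14:132  15:228
Giant step factor: 219^(-16) ≡ 88 (mod 239).
Scan 199·88^i mod 239 for i = 0, 1, …:
  i=0: 199   i=1: 65   i=2: 223   i=3: 26
  i=4: 137   i=5: 106   i=6: 7   i=7: 138
  i=8: 194   i=9: 103   i=10: 221   i=11: 89
Match at i=11, j=13: e = 11·16 + 13 = 189.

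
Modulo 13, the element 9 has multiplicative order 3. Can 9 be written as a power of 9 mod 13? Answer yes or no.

9 ∈ ⟨9⟩ iff 9^3 ≡ 1 (mod 13), since |⟨9⟩| = 3.
9^3 mod 13 = 1.
Since 1 = 1, 9 lies in the subgroup.

yes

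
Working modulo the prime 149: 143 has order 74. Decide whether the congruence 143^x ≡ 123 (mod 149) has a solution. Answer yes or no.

123 ∈ ⟨143⟩ iff 123^74 ≡ 1 (mod 149), since |⟨143⟩| = 74.
123^74 mod 149 = 1.
Since 1 = 1, 123 lies in the subgroup.

yes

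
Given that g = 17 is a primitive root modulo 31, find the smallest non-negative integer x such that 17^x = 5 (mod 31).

20

Successive powers of 17 modulo 31:
  17^0=1  17^1=17  17^2=10  17^3=15  17^4=7  17^5=26
  17^6=8  17^7=12  17^8=18  17^9=27  17^10=25  17^11=22
  17^12=2  17^13=3  17^14=20  17^15=30  17^16=14  17^17=21
  17^18=16  17^19=24  17^20=5
So 17^20 ≡ 5 (mod 31), giving x = 20.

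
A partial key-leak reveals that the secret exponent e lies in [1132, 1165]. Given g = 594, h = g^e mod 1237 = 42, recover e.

1134

Compute 594^1132 mod 1237 = 523, then multiply by 594 repeatedly:
  594^1132=523  594^1133=175  594^1134=42
Found 42 at exponent 1134.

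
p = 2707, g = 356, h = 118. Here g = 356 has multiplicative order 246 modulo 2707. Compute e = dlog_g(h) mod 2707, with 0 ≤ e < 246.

203

Baby-step giant-step with m = ceil(sqrt(246)) = 16.
Baby table (356^j mod 2707 for j=0..15):
  0:1  1:356  2:2214  3:447  4:2126  5:1603  6:2198  7:165
  8:1893  9:2572  10:666  11:1587  12:1916  13:2639  14:155  15:1040
Giant step factor: 356^(-16) ≡ 1500 (mod 2707).
Scan 118·1500^i mod 2707 for i = 0, 1, …:
  i=0: 118   i=1: 1045   i=2: 147   i=3: 1233
  i=4: 619   i=5: 2706   i=6: 1207   i=7: 2224
  i=8: 976   i=9: 2220   i=10: 390   i=11: 288
  i=12: 1587
Match at i=12, j=11: e = 12·16 + 11 = 203.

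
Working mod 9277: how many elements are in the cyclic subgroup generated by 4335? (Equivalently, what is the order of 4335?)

3092

The order of 4335 must divide p − 1 = 9276 = 2^2 · 3 · 773.
Divisors: 1, 2, 3, 4, 6, 12, 773, 1546, 2319, 3092, 4638, 9276.
Check each in increasing order: 4335^1 ≡ 4335;  4335^2 ≡ 6300;  4335^3 ≡ 8289;  4335^4 ≡ 2994;  4335^6 ≡ 2059;  4335^12 ≡ 9169;  4335^773 ≡ 8389;  4335^1546 ≡ 9276;  4335^2319 ≡ 888;  4335^3092 ≡ 1.
Smallest exponent giving 1 is 3092.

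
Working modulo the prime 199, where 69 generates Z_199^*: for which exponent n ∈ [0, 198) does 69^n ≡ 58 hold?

88

Baby-step giant-step with m = ceil(sqrt(198)) = 15.
Baby table (69^j mod 199 for j=0..14):
  0:1  1:69  2:184  3:159  4:26  5:3  6:8  7:154
  8:79  9:78  10:9  11:24  12:64  13:38  14:35
Giant step factor: 69^(-15) ≡ 59 (mod 199).
Scan 58·59^i mod 199 for i = 0, 1, …:
  i=0: 58   i=1: 39   i=2: 112   i=3: 41
  i=4: 31   i=5: 38
Match at i=5, j=13: n = 5·15 + 13 = 88.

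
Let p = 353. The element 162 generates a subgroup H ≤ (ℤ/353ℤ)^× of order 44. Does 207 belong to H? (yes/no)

207 ∈ ⟨162⟩ iff 207^44 ≡ 1 (mod 353), since |⟨162⟩| = 44.
207^44 mod 353 = 1.
Since 1 = 1, 207 lies in the subgroup.

yes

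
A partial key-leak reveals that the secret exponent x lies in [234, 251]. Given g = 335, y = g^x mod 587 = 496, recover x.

238

Compute 335^234 mod 587 = 426, then multiply by 335 repeatedly:
  335^234=426  335^235=69  335^236=222  335^237=408  335^238=496
Found 496 at exponent 238.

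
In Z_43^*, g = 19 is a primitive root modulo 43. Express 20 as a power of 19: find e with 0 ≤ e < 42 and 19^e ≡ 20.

13

Baby-step giant-step with m = ceil(sqrt(42)) = 7.
Baby table (19^j mod 43 for j=0..6):
  0:1  1:19  2:17  3:22  4:31  5:30  6:11
Giant step factor: 19^(-7) ≡ 7 (mod 43).
Scan 20·7^i mod 43 for i = 0, 1, …:
  i=0: 20   i=1: 11
Match at i=1, j=6: e = 1·7 + 6 = 13.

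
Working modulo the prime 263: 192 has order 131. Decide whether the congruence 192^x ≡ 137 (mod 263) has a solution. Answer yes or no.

yes

137 ∈ ⟨192⟩ iff 137^131 ≡ 1 (mod 263), since |⟨192⟩| = 131.
137^131 mod 263 = 1.
Since 1 = 1, 137 lies in the subgroup.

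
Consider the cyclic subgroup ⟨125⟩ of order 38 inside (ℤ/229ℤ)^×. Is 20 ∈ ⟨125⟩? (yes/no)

no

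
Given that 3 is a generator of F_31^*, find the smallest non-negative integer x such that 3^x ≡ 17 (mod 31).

7

Successive powers of 3 modulo 31:
  3^0=1  3^1=3  3^2=9  3^3=27  3^4=19  3^5=26
  3^6=16  3^7=17
So 3^7 ≡ 17 (mod 31), giving x = 7.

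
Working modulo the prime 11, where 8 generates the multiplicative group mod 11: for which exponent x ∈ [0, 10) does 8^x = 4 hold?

4

Successive powers of 8 modulo 11:
  8^0=1  8^1=8  8^2=9  8^3=6  8^4=4
So 8^4 ≡ 4 (mod 11), giving x = 4.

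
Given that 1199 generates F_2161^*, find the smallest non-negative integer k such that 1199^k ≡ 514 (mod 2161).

2099

Baby-step giant-step with m = ceil(sqrt(2160)) = 47.
Baby table (1199^j mod 2161 for j=0..46):
  0:1  1:1199  2:536  3:847  4:2044  5:182  6:2118  7:307
  8:723  9:316  10:709  11:818  12:1849  13:1926  14:1326  15:1539
  16:1928  17:1563  18:450  19:1461  20:1329  21:814  22:1375  23:1943
  24:99  25:2007  26:1200  27:1735  28:1383  29:730  30:65  31:139
  32:264  33:1030  34:1039  35:1025  36:1527  37:506  38:1614  39:1091
  40:704  41:1306  42:1330  43:2013  44:1911  45:629  46:2143
Giant step factor: 1199^(-47) ≡ 849 (mod 2161).
Scan 514·849^i mod 2161 for i = 0, 1, …:
  i=0: 514   i=1: 2025   i=2: 1230   i=3: 507
  i=4: 404   i=5: 1558   i=6: 210   i=7: 1088
  i=8: 965   i=9: 266     …   i=43: 1731
  i=44: 139
Match at i=44, j=31: k = 44·47 + 31 = 2099.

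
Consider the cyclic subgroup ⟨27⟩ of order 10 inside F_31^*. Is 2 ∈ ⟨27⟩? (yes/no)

yes

⟨27⟩ has order 10; its elements mod 31 are {1, 2, 4, 8, 15, 16, 23, 27, 29, 30}.
2 is in this set.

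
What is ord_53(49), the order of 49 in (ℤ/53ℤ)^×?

13

The order of 49 must divide p − 1 = 52 = 2^2 · 13.
Divisors: 1, 2, 4, 13, 26, 52.
Check each in increasing order: 49^1 ≡ 49;  49^2 ≡ 16;  49^4 ≡ 44;  49^13 ≡ 1.
Smallest exponent giving 1 is 13.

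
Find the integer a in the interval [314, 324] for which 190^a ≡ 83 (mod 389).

323

Compute 190^314 mod 389 = 87, then multiply by 190 repeatedly:
  190^314=87  190^315=192  190^316=303  190^317=387  190^318=9
  190^319=154  190^320=85  190^321=201  190^322=68  190^323=83
Found 83 at exponent 323.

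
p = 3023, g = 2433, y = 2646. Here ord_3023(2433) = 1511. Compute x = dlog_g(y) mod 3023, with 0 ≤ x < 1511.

415

Baby-step giant-step with m = ceil(sqrt(1511)) = 39.
Baby table (2433^j mod 3023 for j=0..38):
  0:1  1:2433  2:455  3:597  4:1461  5:2588  6:2718  7:1593
  8:283  9:2318  10:1799  11:2686  12:2335  13:838  14:1352  15:392
  16:1491  17:3  18:1253  19:1365  20:1791  21:1360  22:1718  23:2108
  24:1756  25:849  26:908  27:2374  28:2012  29:959  30:2514  31:1033
  32:1176  33:1450  34:9  35:736  36:1072  37:2350  38:1057
Giant step factor: 2433^(-39) ≡ 1542 (mod 3023).
Scan 2646·1542^i mod 3023 for i = 0, 1, …:
  i=0: 2646   i=1: 2105   i=2: 2231   i=3: 28
  i=4: 854   i=5: 1863   i=6: 896   i=7: 121
  i=8: 2179   i=9: 1465   i=10: 849
Match at i=10, j=25: x = 10·39 + 25 = 415.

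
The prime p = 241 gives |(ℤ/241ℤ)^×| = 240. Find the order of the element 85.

The order of 85 must divide p − 1 = 240 = 2^4 · 3 · 5.
Divisors: 1, 2, 3, 4, 5, 6, 8, 10, 12, 15, 16, 20, 24, 30, 40, 48, 60, 80, 120, 240.
Check each in increasing order: 85^1 ≡ 85;  85^2 ≡ 236;  85^3 ≡ 57;  85^4 ≡ 25;  85^5 ≡ 197;  85^6 ≡ 116;  85^8 ≡ 143;  85^10 ≡ 8;  85^12 ≡ 201;  85^15 ≡ 130;  85^16 ≡ 205;  85^20 ≡ 64;  85^24 ≡ 154;  85^30 ≡ 30;  85^40 ≡ 240;  85^48 ≡ 98;  85^60 ≡ 177;  85^80 ≡ 1.
Smallest exponent giving 1 is 80.

80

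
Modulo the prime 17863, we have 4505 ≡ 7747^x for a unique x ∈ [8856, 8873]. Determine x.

8856

Compute 7747^8856 mod 17863 = 4505, then multiply by 7747 repeatedly:
  7747^8856=4505
Found 4505 at exponent 8856.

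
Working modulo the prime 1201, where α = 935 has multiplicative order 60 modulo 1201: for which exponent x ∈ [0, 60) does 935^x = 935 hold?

1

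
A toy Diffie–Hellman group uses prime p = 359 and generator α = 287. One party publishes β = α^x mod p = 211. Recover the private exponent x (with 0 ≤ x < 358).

89

Baby-step giant-step with m = ceil(sqrt(358)) = 19.
Baby table (287^j mod 359 for j=0..18):
  0:1  1:287  2:158  3:112  4:193  5:105  6:338  7:76
  8:272  9:161  10:255  11:308  12:82  13:199  14:32  15:209
  16:30  17:353  18:73
Giant step factor: 287^(-19) ≡ 295 (mod 359).
Scan 211·295^i mod 359 for i = 0, 1, …:
  i=0: 211   i=1: 138   i=2: 143   i=3: 182
  i=4: 199
Match at i=4, j=13: x = 4·19 + 13 = 89.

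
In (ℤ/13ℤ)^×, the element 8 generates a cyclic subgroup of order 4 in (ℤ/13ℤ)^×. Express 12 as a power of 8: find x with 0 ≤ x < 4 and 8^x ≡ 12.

2

Successive powers of 8 modulo 13:
  8^0=1  8^1=8  8^2=12
So 8^2 ≡ 12 (mod 13), giving x = 2.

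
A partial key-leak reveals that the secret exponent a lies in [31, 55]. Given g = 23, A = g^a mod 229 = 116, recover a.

31

Compute 23^31 mod 229 = 116, then multiply by 23 repeatedly:
  23^31=116
Found 116 at exponent 31.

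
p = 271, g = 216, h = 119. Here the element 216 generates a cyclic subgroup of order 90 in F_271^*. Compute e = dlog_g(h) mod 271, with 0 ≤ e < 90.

22

Successive powers of 216 modulo 271:
  216^0=1  216^1=216  216^2=44  216^3=19  216^4=39  216^5=23
  216^6=90  216^7=199  216^8=166  216^9=84  216^10=258  216^11=173
  216^12=241  216^13=24  216^14=35  216^15=243  216^16=185  216^17=123
  216^18=10  216^19=263  216^20=169  216^21=190  216^22=119
So 216^22 ≡ 119 (mod 271), giving e = 22.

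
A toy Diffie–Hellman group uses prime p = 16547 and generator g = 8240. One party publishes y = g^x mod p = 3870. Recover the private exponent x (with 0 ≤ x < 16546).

2765

Baby-step giant-step with m = ceil(sqrt(16546)) = 129.
Baby table (8240^j mod 16547 for j=0..128):
  0:1  1:8240  2:5259  3:14114  4:7044  5:12231  6:12210  7:4640
  8:10030  9:11482  10:12481  11:3835  12:12177  13:14019  14:1953  15:9036
  16:11687  17:13887  18:6375  19:9822  20:1903  21:10711  22:13489  23:3161
  24:1662  25:10511  26:3642  27:10369  28:8399  29:8206  30:6398  31:778
  32:7031  33:4393  34:10031  35:3175  36:1193  37:1402  38:2674  39:9703
  40:14163  41:13676  42:5170  43:8822  44:2309  45:13657  46:14080  47:8183
  48:15442  49:12197  50:13349  51:7851  52:10017  53:3644  54:10302  55:2370
  56:3340  57:3939  58:8693  59:14904  60:13673  61:13544  62:9592  63:9608
  64:9072  65:10481  66:4647  67:1522  68:15201  69:11997  70:3502  71:15059
  72:207  73:1339  74:13058  75:9326  76:1972  77:126  78:12326  79:754
  80:7835  81:10553  82:2235  83:16136  84:5495  85:6208  86:7143  87:641
  88:3347  89:11978  90:12412  91:14420  92:13340  93:16426  94:12327  95:8994
  96:13094  97:8120  98:9279  99:11820  100:1158  101:10848  102:626  103:12123
  104:15828  105:15813  106:8042  107:11892  108:15293  109:8915  110:7467  111:6334
  112:2922  113:1395  114:11182  115:5984  116:14647  117:14009  118:2288  119:6087
  120:2923  121:9635  122:16441  123:3551  124:5144  125:9693  126:14498  127:10727
  128:12953
Giant step factor: 8240^(-129) ≡ 7629 (mod 16547).
Scan 3870·7629^i mod 16547 for i = 0, 1, …:
  i=0: 3870   i=1: 4382   i=2: 5338   i=3: 1435
  i=4: 10048   i=5: 10488   i=6: 8207   i=7: 13902
  i=8: 8635   i=9: 2808     …   i=20: 7466
  i=21: 3340
Match at i=21, j=56: x = 21·129 + 56 = 2765.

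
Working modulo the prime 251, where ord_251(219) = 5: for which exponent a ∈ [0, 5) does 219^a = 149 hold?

Successive powers of 219 modulo 251:
  219^0=1  219^1=219  219^2=20  219^3=113  219^4=149
So 219^4 ≡ 149 (mod 251), giving a = 4.

4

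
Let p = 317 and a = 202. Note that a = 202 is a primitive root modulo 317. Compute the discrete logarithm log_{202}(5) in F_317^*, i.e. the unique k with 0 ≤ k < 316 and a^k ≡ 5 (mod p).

91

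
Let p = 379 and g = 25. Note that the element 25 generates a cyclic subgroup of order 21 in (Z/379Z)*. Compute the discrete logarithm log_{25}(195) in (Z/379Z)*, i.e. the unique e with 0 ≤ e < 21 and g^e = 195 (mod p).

6

Successive powers of 25 modulo 379:
  25^0=1  25^1=25  25^2=246  25^3=86  25^4=255  25^5=311
  25^6=195
So 25^6 ≡ 195 (mod 379), giving e = 6.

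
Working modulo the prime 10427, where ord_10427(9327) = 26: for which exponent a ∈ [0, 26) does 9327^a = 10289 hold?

Successive powers of 9327 modulo 10427:
  9327^0=1  9327^1=9327  9327^2=468  9327^3=6550  9327^4=57  9327^5=10289
So 9327^5 ≡ 10289 (mod 10427), giving a = 5.

5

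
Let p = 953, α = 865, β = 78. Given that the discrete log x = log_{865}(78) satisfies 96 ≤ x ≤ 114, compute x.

105

Compute 865^96 mod 953 = 827, then multiply by 865 repeatedly:
  865^96=827  865^97=605  865^98=128  865^99=172  865^100=112
  865^101=627  865^102=98  865^103=906  865^104=324  865^105=78
Found 78 at exponent 105.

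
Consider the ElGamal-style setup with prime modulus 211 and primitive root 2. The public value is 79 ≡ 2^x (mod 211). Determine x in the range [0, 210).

102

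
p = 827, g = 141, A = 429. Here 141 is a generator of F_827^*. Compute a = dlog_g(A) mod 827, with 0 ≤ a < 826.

459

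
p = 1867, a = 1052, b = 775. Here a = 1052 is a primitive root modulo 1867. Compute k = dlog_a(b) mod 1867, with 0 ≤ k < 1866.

Baby-step giant-step with m = ceil(sqrt(1866)) = 44.
Baby table (1052^j mod 1867 for j=0..43):
  0:1  1:1052  2:1440  3:743  4:1230  5:129  6:1284  7:927
  8:630  9:1842  10:1705  11:1340  12:95  13:989  14:509  15:1506
  16:1096  17:1053  18:625  19:316  20:106  21:1359  22:1413  23:344
  24:1557  25:605  26:1680  27:1178  28:1435  29:1084  30:1498  31:148
  32:735  33:282  34:1678  35:941  36:422  37:1465  38:905  39:1757
  40:34  41:295  42:418  43:991
Giant step factor: 1052^(-44) ≡ 1399 (mod 1867).
Scan 775·1399^i mod 1867 for i = 0, 1, …:
  i=0: 775   i=1: 1365   i=2: 1561   i=3: 1316
  i=4: 222   i=5: 656   i=6: 1047   i=7: 1025
  i=8: 119   i=9: 318     …   i=36: 20
  i=37: 1842
Match at i=37, j=9: k = 37·44 + 9 = 1637.

1637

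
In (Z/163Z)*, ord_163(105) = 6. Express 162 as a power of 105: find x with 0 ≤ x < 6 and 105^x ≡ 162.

3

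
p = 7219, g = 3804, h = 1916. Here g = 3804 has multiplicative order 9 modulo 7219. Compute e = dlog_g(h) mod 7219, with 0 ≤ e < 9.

5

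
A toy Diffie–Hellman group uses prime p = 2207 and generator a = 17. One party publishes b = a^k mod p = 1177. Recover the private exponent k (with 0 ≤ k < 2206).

Baby-step giant-step with m = ceil(sqrt(2206)) = 47.
Baby table (17^j mod 2207 for j=0..46):
  0:1  1:17  2:289  3:499  4:1862  5:756  6:1817  7:2198
  8:2054  9:1813  10:2130  11:898  12:2024  13:1303  14:81  15:1377
  16:1339  17:693  18:746  19:1647  20:1515  21:1478  22:849  23:1191
  24:384  25:2114  26:626  27:1814  28:2147  29:1187  30:316  31:958
  32:837  33:987  34:1330  35:540  36:352  37:1570  38:206  39:1295
  40:2152  41:1272  42:1761  43:1246  44:1319  45:353  46:1587
Giant step factor: 17^(-47) ≡ 700 (mod 2207).
Scan 1177·700^i mod 2207 for i = 0, 1, …:
  i=0: 1177   i=1: 689   i=2: 1174   i=3: 796
  i=4: 1036   i=5: 1304   i=6: 1309   i=7: 395
  i=8: 625   i=9: 514     …   i=28: 818
  i=29: 987
Match at i=29, j=33: k = 29·47 + 33 = 1396.

1396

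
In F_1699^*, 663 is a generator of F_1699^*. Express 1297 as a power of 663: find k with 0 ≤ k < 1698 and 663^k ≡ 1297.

1150

Baby-step giant-step with m = ceil(sqrt(1698)) = 42.
Baby table (663^j mod 1699 for j=0..41):
  0:1  1:663  2:1227  3:1379  4:215  5:1528  6:460  7:859
  8:352  9:613  10:358  11:1193  12:924  13:972  14:515  15:1645
  16:1576  17:3  18:290  19:283  20:739  21:645  22:1186  23:1380
  24:878  25:1056  26:140  27:1074  28:181  29:1073  30:1217  31:1545
  32:1537  33:1330  34:9  35:870  36:849  37:518  38:236  39:160
  40:742  41:935
Giant step factor: 663^(-42) ≡ 1470 (mod 1699).
Scan 1297·1470^i mod 1699 for i = 0, 1, …:
  i=0: 1297   i=1: 312   i=2: 1609   i=3: 222
  i=4: 132   i=5: 354   i=6: 486   i=7: 840
  i=8: 1326   i=9: 467     …   i=26: 1106
  i=27: 1576
Match at i=27, j=16: k = 27·42 + 16 = 1150.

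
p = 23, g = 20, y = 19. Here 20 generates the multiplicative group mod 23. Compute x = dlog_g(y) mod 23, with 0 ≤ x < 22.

3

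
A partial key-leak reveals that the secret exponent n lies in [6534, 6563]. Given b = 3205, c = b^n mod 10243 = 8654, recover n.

6553

Compute 3205^6534 mod 10243 = 1391, then multiply by 3205 repeatedly:
  3205^6534=1391  3205^6535=2450  3205^6536=6112  3205^6537=4344  3205^6538=2283
  3205^6539=3513  3205^6540=2108  3205^6541=6003  3205^6542=3261  3205^6543=3645
  3205^6544=5205  3205^6545=6421  3205^6546=1118  3205^6547=8383  3205^6548=126
  3205^6549=4353  3205^6550=399  3205^6551=8663  3205^6552=6385  3205^6553=8654
Found 8654 at exponent 6553.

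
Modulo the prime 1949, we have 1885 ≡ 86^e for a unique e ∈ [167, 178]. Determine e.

172

Compute 86^167 mod 1949 = 1818, then multiply by 86 repeatedly:
  86^167=1818  86^168=428  86^169=1726  86^170=312  86^171=1495
  86^172=1885
Found 1885 at exponent 172.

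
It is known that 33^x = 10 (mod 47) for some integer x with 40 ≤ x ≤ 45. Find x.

Compute 33^40 mod 47 = 28, then multiply by 33 repeatedly:
  33^40=28  33^41=31  33^42=36  33^43=13  33^44=6
  33^45=10
Found 10 at exponent 45.

45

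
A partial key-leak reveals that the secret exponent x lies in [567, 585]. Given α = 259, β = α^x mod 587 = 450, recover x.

581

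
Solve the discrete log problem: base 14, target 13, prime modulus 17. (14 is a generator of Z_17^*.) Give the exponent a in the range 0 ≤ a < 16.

Successive powers of 14 modulo 17:
  14^0=1  14^1=14  14^2=9  14^3=7  14^4=13
So 14^4 ≡ 13 (mod 17), giving a = 4.

4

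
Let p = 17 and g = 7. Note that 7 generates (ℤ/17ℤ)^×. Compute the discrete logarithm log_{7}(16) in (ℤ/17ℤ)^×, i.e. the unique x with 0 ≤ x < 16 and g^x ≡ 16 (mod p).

8

Successive powers of 7 modulo 17:
  7^0=1  7^1=7  7^2=15  7^3=3  7^4=4  7^5=11
  7^6=9  7^7=12  7^8=16
So 7^8 ≡ 16 (mod 17), giving x = 8.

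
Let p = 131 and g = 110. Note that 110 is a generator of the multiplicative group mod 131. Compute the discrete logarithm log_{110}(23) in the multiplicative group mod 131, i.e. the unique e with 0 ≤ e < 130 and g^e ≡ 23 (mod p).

Baby-step giant-step with m = ceil(sqrt(130)) = 12.
Baby table (110^j mod 131 for j=0..11):
  0:1  1:110  2:48  3:40  4:77  5:86  6:28  7:67
  8:34  9:72  10:60  11:50
Giant step factor: 110^(-12) ≡ 65 (mod 131).
Scan 23·65^i mod 131 for i = 0, 1, …:
  i=0: 23   i=1: 54   i=2: 104   i=3: 79
  i=4: 26   i=5: 118   i=6: 72
Match at i=6, j=9: e = 6·12 + 9 = 81.

81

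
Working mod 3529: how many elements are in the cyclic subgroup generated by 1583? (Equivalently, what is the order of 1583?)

147

The order of 1583 must divide p − 1 = 3528 = 2^3 · 3^2 · 7^2.
Divisors: 1, 2, 3, 4, 6, 7, 8, 9, 12, 14, 18, 21, 24, 28, 36, 42, 49, 56, 63, 72, 84, 98, 126, 147, 168, 196, 252, 294, 392, 441, 504, 588, 882, 1176, 1764, 3528.
Check each in increasing order: 1583^1 ≡ 1583;  1583^2 ≡ 299;  1583^3 ≡ 431;  1583^4 ≡ 1176;  1583^6 ≡ 2253;  1583^7 ≡ 2209;  1583^8 ≡ 3137;  1583^9 ≡ 568;  1583^12 ≡ 1307;  1583^14 ≡ 2603;  1583^18 ≡ 1485;  1583^21 ≡ 1286;  1583^24 ≡ 213;  1583^28 ≡ 3458;  1583^36 ≡ 3129;  1583^42 ≡ 2224;  1583^49 ≡ 448;  1583^56 ≡ 1512;  1583^63 ≡ 1574;  1583^72 ≡ 1195;  1583^84 ≡ 2047;  1583^98 ≡ 3080;  1583^126 ≡ 118;  1583^147 ≡ 1.
Smallest exponent giving 1 is 147.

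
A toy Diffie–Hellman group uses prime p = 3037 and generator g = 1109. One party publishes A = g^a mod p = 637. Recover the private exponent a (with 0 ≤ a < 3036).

1661

Baby-step giant-step with m = ceil(sqrt(3036)) = 56.
Baby table (1109^j mod 3037 for j=0..55):
  0:1  1:1109  2:2933  3:70  4:1705  5:1831  6:1863  7:907
  8:616  9:2856  10:2750  11:602  12:2515  13:1169  14:2659  15:2941
  16:2868  17:873  18:2391  19:318  20:370  21:335  22:1001  23:1604
  24:2191  25:219  26:2948  27:1520  28:145  29:2881  30:105  31:1039
  32:1228  33:1276  34:2879  35:924  36:1247  37:1088  38:903  39:2254
  40:235  41:2470  42:2893  43:1265  44:2828  45:2068  46:477  47:555
  48:2021  49:3020  50:2406  51:1768  52:1847  53:1385  54:2280  55:1736
Giant step factor: 1109^(-56) ≡ 2427 (mod 3037).
Scan 637·2427^i mod 3037 for i = 0, 1, …:
  i=0: 637   i=1: 166   i=2: 1998   i=3: 2094
  i=4: 1237   i=5: 1643   i=6: 3017   i=7: 52
  i=8: 1687   i=9: 473     …   i=28: 516
  i=29: 1088
Match at i=29, j=37: a = 29·56 + 37 = 1661.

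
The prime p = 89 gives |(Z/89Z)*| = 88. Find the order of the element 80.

The order of 80 must divide p − 1 = 88 = 2^3 · 11.
Divisors: 1, 2, 4, 8, 11, 22, 44, 88.
Check each in increasing order: 80^1 ≡ 80;  80^2 ≡ 81;  80^4 ≡ 64;  80^8 ≡ 2;  80^11 ≡ 55;  80^22 ≡ 88;  80^44 ≡ 1.
Smallest exponent giving 1 is 44.

44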